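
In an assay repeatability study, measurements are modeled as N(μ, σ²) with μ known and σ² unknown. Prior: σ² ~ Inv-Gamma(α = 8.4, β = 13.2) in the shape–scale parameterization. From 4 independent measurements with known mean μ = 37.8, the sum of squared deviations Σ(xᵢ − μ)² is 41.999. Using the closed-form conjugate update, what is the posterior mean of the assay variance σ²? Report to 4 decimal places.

With known mean μ and an Inverse-Gamma(α, β) prior on σ², the Normal likelihood is conjugate: posterior is Inv-Gamma(α + n/2, β + Σ(xᵢ−μ)²/2).
Posterior: Inv-Gamma(8.4 + 4/2, 13.2 + 41.999/2) = Inv-Gamma(10.40, 34.1995).
E[σ²|data] = β/(α−1) = 34.1995/9.40 = 3.6382.

3.6382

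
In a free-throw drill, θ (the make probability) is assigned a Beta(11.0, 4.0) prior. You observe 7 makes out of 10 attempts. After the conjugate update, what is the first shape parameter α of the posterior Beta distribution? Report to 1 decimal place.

The Beta prior is conjugate to a Binomial/Bernoulli likelihood; the update adds successes to α and failures to β.
Posterior: Beta(α+k, β+n−k) = Beta(11.0+7, 4.0+3) = Beta(18.0, 7.0).
Posterior α = 18.0.

18.0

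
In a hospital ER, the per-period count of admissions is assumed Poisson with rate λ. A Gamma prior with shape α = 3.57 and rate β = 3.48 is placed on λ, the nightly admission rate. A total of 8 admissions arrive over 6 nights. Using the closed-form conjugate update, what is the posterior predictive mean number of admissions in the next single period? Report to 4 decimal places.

With a Gamma(shape α, rate β) prior, the Poisson likelihood is conjugate: the posterior is Gamma(α + ΣXᵢ, β + n).
Posterior: Gamma(α+S, β+n) = Gamma(3.57+8, 3.48+6) = Gamma(11.57, 9.48).
The predictive distribution for one future period is NegBinom with mean α/β = 1.2205.

1.2205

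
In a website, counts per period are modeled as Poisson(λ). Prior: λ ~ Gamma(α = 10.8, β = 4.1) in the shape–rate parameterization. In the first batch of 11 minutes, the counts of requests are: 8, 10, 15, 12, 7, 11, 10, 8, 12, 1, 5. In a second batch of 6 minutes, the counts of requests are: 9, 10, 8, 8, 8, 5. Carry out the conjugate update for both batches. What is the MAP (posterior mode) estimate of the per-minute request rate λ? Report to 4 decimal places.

7.4313

With a Gamma(shape α, rate β) prior, the Poisson likelihood is conjugate: the posterior is Gamma(α + ΣXᵢ, β + n).
Batch 1: sum of counts S = 99 over n = 11 minutes.
After batch 1: Gamma(α+S, β+n) = Gamma(10.8+99, 4.1+11) = Gamma(109.8, 15.1).
Batch 2: sum of counts S = 48 over n = 6 minutes.
After batch 2: Gamma(α+S, β+n) = Gamma(109.8+48, 15.1+6) = Gamma(157.8, 21.1).
Mode of Gamma(α,β) for α≥1 is (α−1)/β = 156.8/21.1 = 7.4313.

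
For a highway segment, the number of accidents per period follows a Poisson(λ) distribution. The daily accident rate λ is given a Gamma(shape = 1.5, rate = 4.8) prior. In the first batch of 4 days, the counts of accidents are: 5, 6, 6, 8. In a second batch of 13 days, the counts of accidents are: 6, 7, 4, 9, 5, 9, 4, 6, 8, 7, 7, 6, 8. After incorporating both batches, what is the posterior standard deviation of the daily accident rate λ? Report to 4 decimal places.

0.4865

With a Gamma(shape α, rate β) prior, the Poisson likelihood is conjugate: the posterior is Gamma(α + ΣXᵢ, β + n).
Batch 1: sum of counts S = 25 over n = 4 days.
After batch 1: Gamma(α+S, β+n) = Gamma(1.5+25, 4.8+4) = Gamma(26.5, 8.8).
Batch 2: sum of counts S = 86 over n = 13 days.
After batch 2: Gamma(α+S, β+n) = Gamma(26.5+86, 8.8+13) = Gamma(112.5, 21.8).
SD = √α/β = √112.5/21.8 = 0.4865.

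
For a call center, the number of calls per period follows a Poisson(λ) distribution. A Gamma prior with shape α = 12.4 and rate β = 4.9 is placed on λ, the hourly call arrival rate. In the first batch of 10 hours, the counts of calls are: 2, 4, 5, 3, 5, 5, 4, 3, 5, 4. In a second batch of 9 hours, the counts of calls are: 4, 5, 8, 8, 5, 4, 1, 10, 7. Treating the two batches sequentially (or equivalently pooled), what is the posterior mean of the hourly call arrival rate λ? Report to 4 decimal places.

With a Gamma(shape α, rate β) prior, the Poisson likelihood is conjugate: the posterior is Gamma(α + ΣXᵢ, β + n).
Batch 1: sum of counts S = 40 over n = 10 hours.
After batch 1: Gamma(α+S, β+n) = Gamma(12.4+40, 4.9+10) = Gamma(52.4, 14.9).
Batch 2: sum of counts S = 52 over n = 9 hours.
After batch 2: Gamma(α+S, β+n) = Gamma(52.4+52, 14.9+9) = Gamma(104.4, 23.9).
Posterior mean = α/β = 104.4/23.9 = 4.3682.

4.3682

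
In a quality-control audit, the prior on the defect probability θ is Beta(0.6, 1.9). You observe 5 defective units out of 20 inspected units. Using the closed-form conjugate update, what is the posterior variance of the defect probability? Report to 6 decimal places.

The Beta prior is conjugate to a Binomial/Bernoulli likelihood; the update adds successes to α and failures to β.
Posterior: Beta(α+k, β+n−k) = Beta(0.6+5, 1.9+15) = Beta(5.6, 16.9).
Var = αβ/((α+β)²(α+β+1)) = 5.6·16.9/(22.5²·23.5) = 0.007955.

0.007955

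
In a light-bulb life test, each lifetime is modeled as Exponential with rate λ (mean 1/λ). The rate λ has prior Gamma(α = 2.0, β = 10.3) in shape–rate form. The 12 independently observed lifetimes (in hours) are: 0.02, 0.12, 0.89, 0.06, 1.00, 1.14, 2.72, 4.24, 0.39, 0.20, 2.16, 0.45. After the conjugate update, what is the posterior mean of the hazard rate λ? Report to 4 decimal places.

0.5910

With a Gamma(shape α, rate β) prior on the exponential rate λ, the posterior after n observations with total T = Σxᵢ is Gamma(α+n, β+T).
Sum of observations T = 13.39 hours; n = 12.
Posterior: Gamma(2.0+12, 10.3+13.39) = Gamma(14.0, 23.69).
Posterior mean of λ = α/β = 14.0/23.69 = 0.5910.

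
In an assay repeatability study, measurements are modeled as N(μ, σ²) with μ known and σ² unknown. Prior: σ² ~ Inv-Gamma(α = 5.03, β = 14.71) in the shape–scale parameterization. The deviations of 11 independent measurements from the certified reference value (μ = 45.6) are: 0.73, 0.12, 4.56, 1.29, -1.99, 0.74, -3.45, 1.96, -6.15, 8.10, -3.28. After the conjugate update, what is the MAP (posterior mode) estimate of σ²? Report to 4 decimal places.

8.1035

With known mean μ and an Inverse-Gamma(α, β) prior on σ², the Normal likelihood is conjugate: posterior is Inv-Gamma(α + n/2, β + Σ(xᵢ−μ)²/2).
Σ(xᵢ−μ)² = (0.73)² + (0.12)² + (4.56)² + (1.29)² + (-1.99)² + (0.74)² + (-3.45)² + (1.96)² + (-6.15)² + (8.10)² + (-3.28)² = 157.4477.
Posterior: Inv-Gamma(5.03 + 11/2, 14.71 + 157.4477/2) = Inv-Gamma(10.53, 93.43385).
Mode = β/(α+1) = 93.43385/11.53 = 8.1035.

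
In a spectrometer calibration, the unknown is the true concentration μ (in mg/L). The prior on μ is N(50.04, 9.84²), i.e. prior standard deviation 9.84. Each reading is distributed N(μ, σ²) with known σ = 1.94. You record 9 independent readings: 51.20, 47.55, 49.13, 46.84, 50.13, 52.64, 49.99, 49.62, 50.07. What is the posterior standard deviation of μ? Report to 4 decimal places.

For Normal data with known variance σ², a Normal(μ₀, σ₀²) prior on μ is conjugate. Posterior precision = 1/σ₀² + n/σ²; posterior mean is the precision-weighted average of μ₀ and x̄.
σ₀² = 9.84² = 96.8256, σ² = 1.94² = 3.7636; σ² + n·σ₀² = 3.7636 + 9·96.8256 = 875.194.
Posterior precision = 1/σ₀² + n/σ² = 1/96.8256 + 9/3.7636 = (σ² + n·σ₀²)/(σ₀²σ²) = 875.194/(96.8256·3.7636); posterior variance σₙ² = σ₀²σ²/(σ² + n·σ₀²) = 96.8256·3.7636/875.194 = 0.416379.
Posterior SD = √σₙ² = √(96.8256·3.7636/875.194) = 0.6453.

0.6453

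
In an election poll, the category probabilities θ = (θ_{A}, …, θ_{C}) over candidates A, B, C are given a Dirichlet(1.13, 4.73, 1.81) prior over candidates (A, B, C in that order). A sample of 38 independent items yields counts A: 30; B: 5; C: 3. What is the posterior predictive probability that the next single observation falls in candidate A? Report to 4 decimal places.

The Dirichlet prior is conjugate to the Multinomial likelihood: each posterior αⱼ = prior αⱼ + observed count nⱼ.
Posterior concentration: (31.13, 9.73, 4.81), total = 45.67.
P(next = A | data) = α_{A}/Σα = 0.6816.

0.6816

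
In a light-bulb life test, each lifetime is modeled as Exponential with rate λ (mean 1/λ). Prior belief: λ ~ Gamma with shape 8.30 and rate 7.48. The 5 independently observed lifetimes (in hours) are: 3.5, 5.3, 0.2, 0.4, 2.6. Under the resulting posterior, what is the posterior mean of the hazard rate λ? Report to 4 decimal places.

0.6828

With a Gamma(shape α, rate β) prior on the exponential rate λ, the posterior after n observations with total T = Σxᵢ is Gamma(α+n, β+T).
Sum of observations T = 12.0 hours; n = 5.
Posterior: Gamma(8.30+5, 7.48+12.0) = Gamma(13.30, 19.48).
Posterior mean of λ = α/β = 13.30/19.48 = 0.6828.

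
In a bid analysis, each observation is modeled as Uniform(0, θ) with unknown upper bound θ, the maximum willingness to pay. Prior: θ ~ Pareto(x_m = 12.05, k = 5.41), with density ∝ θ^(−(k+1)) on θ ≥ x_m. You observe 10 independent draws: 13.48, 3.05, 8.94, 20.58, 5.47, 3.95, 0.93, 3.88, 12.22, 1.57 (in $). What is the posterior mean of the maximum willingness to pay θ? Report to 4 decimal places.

22.0082

A Pareto(scale x_m, shape k) prior on the upper bound θ of Uniform(0, θ) is conjugate: posterior is Pareto(max(x_m, max xᵢ), k + n).
Sample maximum = 20.58; prior scale x_m = 12.05 → posterior scale = max = 20.58.
Posterior shape = 5.41 + 10 = 15.41.
E[θ|data] = k·x_m/(k−1) = 15.41·20.58/14.41 = 22.0082.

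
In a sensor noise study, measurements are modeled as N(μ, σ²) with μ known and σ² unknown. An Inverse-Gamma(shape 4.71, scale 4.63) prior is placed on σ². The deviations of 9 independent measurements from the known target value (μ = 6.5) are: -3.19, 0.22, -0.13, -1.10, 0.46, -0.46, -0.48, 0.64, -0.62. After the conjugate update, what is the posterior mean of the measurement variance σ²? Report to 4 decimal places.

1.3495

With known mean μ and an Inverse-Gamma(α, β) prior on σ², the Normal likelihood is conjugate: posterior is Inv-Gamma(α + n/2, β + Σ(xᵢ−μ)²/2).
Σ(xᵢ−μ)² = (-3.19)² + (0.22)² + (-0.13)² + (-1.10)² + (0.46)² + (-0.46)² + (-0.48)² + (0.64)² + (-0.62)² = 12.8990.
Posterior: Inv-Gamma(4.71 + 9/2, 4.63 + 12.8990/2) = Inv-Gamma(9.21, 11.07950).
E[σ²|data] = β/(α−1) = 11.07950/8.21 = 1.3495.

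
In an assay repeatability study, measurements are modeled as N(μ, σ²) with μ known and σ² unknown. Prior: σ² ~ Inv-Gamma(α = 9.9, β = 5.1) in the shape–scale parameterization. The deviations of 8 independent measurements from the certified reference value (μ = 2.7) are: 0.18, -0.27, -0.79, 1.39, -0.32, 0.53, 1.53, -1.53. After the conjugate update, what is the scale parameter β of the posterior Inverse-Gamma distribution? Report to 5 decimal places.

8.96330

With known mean μ and an Inverse-Gamma(α, β) prior on σ², the Normal likelihood is conjugate: posterior is Inv-Gamma(α + n/2, β + Σ(xᵢ−μ)²/2).
Σ(xᵢ−μ)² = (0.18)² + (-0.27)² + (-0.79)² + (1.39)² + (-0.32)² + (0.53)² + (1.53)² + (-1.53)² = 7.7266.
Posterior: Inv-Gamma(9.9 + 8/2, 5.1 + 7.7266/2) = Inv-Gamma(13.90, 8.96330).
Posterior β = 8.96330.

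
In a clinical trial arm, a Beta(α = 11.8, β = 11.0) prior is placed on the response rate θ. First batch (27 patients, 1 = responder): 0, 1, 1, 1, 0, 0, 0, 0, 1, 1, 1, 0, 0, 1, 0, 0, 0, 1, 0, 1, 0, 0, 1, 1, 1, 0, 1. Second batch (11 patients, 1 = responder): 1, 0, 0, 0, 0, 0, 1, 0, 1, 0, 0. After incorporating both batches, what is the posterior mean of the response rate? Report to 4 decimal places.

The Beta prior is conjugate to a Binomial/Bernoulli likelihood; the update adds successes to α and failures to β.
After batch 1: Beta(11.8+13, 11.0+14) = Beta(24.8, 25.0).
After batch 2: Beta(24.8+3, 25.0+8) = Beta(27.8, 33.0).
Posterior mean = α/(α+β) = 27.8/60.8 = 0.4572.

0.4572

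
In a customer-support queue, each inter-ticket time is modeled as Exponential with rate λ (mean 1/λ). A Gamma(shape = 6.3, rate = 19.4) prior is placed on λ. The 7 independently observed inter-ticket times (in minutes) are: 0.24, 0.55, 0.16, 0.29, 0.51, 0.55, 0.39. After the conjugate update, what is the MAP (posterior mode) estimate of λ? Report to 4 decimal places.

With a Gamma(shape α, rate β) prior on the exponential rate λ, the posterior after n observations with total T = Σxᵢ is Gamma(α+n, β+T).
Sum of observations T = 2.69 minutes; n = 7.
Posterior: Gamma(6.3+7, 19.4+2.69) = Gamma(13.3, 22.09).
Mode = (α−1)/β = 0.5568.

0.5568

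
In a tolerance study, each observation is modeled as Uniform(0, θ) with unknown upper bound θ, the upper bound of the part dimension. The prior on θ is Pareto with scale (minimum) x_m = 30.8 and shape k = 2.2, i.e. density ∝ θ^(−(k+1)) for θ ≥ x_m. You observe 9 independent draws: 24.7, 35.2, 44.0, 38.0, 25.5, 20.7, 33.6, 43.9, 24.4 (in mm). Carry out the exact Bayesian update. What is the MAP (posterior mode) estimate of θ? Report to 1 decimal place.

A Pareto(scale x_m, shape k) prior on the upper bound θ of Uniform(0, θ) is conjugate: posterior is Pareto(max(x_m, max xᵢ), k + n).
Sample maximum = 44.0; prior scale x_m = 30.8 → posterior scale = max = 44.0.
Posterior shape = 2.2 + 9 = 11.2.
The Pareto density is decreasing on [x_m, ∞), so the mode is x_m = 44.0.

44.0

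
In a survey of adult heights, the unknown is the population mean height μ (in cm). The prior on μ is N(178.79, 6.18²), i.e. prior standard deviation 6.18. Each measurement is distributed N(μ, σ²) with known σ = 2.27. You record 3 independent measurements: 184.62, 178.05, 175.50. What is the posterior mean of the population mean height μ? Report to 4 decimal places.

For Normal data with known variance σ², a Normal(μ₀, σ₀²) prior on μ is conjugate. Posterior precision = 1/σ₀² + n/σ²; posterior mean is the precision-weighted average of μ₀ and x̄.
Σxᵢ = 184.62 + 178.05 + 175.50 = 538.17, so n·x̄ = 538.17.
σ₀² = 6.18² = 38.1924, σ² = 2.27² = 5.1529; σ² + n·σ₀² = 5.1529 + 3·38.1924 = 119.7301.
Posterior mean = (μ₀/σ₀² + n·x̄/σ²)/(1/σ₀² + n/σ²) = (σ²·μ₀ + σ₀²·n·x̄)/(σ² + n·σ₀²) = (5.1529·178.79 + 38.1924·538.17)/119.7301 = 21475.290899/119.7301 = 179.3642.

179.3642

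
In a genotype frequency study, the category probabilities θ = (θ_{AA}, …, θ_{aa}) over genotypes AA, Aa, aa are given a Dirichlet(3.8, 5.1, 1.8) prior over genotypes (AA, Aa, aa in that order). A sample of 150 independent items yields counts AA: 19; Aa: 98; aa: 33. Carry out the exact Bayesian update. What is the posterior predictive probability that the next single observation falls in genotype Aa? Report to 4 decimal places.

The Dirichlet prior is conjugate to the Multinomial likelihood: each posterior αⱼ = prior αⱼ + observed count nⱼ.
Posterior concentration: (22.8, 103.1, 34.8), total = 160.7.
P(next = Aa | data) = α_{Aa}/Σα = 0.6416.

0.6416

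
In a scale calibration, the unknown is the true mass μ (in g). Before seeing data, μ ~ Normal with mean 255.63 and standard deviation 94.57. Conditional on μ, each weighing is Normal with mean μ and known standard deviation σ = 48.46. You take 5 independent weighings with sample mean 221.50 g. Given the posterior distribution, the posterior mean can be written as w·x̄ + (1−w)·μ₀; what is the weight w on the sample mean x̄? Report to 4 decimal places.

For Normal data with known variance σ², a Normal(μ₀, σ₀²) prior on μ is conjugate. Posterior precision = 1/σ₀² + n/σ²; posterior mean is the precision-weighted average of μ₀ and x̄.
σ₀² = 94.57² = 8943.4849, σ² = 48.46² = 2348.3716. Prior precision 1/σ₀² = 1/8943.4849; data precision n/σ² = 5/2348.3716.
w = (n/σ²)/(1/σ₀² + n/σ²) = n·σ₀²/(σ² + n·σ₀²) = 5·8943.4849/(2348.3716 + 5·8943.4849) = 44717.4245/47065.7961 = 0.9501.

0.9501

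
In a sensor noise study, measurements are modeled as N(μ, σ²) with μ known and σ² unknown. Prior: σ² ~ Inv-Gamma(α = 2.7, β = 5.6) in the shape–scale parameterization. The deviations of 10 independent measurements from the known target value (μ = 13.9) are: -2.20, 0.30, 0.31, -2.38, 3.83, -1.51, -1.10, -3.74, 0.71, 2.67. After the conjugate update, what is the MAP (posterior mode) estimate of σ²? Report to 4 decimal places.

3.5443

With known mean μ and an Inverse-Gamma(α, β) prior on σ², the Normal likelihood is conjugate: posterior is Inv-Gamma(α + n/2, β + Σ(xᵢ−μ)²/2).
Σ(xᵢ−μ)² = (-2.20)² + (0.30)² + (0.31)² + (-2.38)² + (3.83)² + (-1.51)² + (-1.10)² + (-3.74)² + (0.71)² + (2.67)² = 50.4701.
Posterior: Inv-Gamma(2.7 + 10/2, 5.6 + 50.4701/2) = Inv-Gamma(7.70, 30.83505).
Mode = β/(α+1) = 30.83505/8.70 = 3.5443.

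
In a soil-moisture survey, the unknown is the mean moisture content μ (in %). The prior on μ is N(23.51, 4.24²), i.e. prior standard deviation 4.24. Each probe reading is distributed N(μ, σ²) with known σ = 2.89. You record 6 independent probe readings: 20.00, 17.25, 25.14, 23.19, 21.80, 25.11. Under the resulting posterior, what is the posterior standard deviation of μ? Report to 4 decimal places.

1.1367

For Normal data with known variance σ², a Normal(μ₀, σ₀²) prior on μ is conjugate. Posterior precision = 1/σ₀² + n/σ²; posterior mean is the precision-weighted average of μ₀ and x̄.
σ₀² = 4.24² = 17.9776, σ² = 2.89² = 8.3521; σ² + n·σ₀² = 8.3521 + 6·17.9776 = 116.2177.
Posterior precision = 1/σ₀² + n/σ² = 1/17.9776 + 6/8.3521 = (σ² + n·σ₀²)/(σ₀²σ²) = 116.2177/(17.9776·8.3521); posterior variance σₙ² = σ₀²σ²/(σ² + n·σ₀²) = 17.9776·8.3521/116.2177 = 1.291978.
Posterior SD = √σₙ² = √(17.9776·8.3521/116.2177) = 1.1367.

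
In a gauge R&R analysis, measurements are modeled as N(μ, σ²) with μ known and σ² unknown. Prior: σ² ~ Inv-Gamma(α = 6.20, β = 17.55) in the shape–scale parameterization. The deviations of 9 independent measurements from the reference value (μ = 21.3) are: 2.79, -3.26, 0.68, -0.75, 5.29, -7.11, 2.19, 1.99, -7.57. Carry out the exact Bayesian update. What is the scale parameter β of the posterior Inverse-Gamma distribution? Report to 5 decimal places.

With known mean μ and an Inverse-Gamma(α, β) prior on σ², the Normal likelihood is conjugate: posterior is Inv-Gamma(α + n/2, β + Σ(xᵢ−μ)²/2).
Σ(xᵢ−μ)² = (2.79)² + (-3.26)² + (0.68)² + (-0.75)² + (5.29)² + (-7.11)² + (2.19)² + (1.99)² + (-7.57)² = 164.0339.
Posterior: Inv-Gamma(6.20 + 9/2, 17.55 + 164.0339/2) = Inv-Gamma(10.70, 99.56695).
Posterior β = 99.56695.

99.56695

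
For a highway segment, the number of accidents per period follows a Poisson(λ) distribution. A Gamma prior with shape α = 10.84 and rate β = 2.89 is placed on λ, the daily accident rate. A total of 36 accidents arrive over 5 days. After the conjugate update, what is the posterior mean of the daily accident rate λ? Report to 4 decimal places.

5.9366

With a Gamma(shape α, rate β) prior, the Poisson likelihood is conjugate: the posterior is Gamma(α + ΣXᵢ, β + n).
Posterior: Gamma(α+S, β+n) = Gamma(10.84+36, 2.89+5) = Gamma(46.84, 7.89).
Posterior mean = α/β = 46.84/7.89 = 5.9366.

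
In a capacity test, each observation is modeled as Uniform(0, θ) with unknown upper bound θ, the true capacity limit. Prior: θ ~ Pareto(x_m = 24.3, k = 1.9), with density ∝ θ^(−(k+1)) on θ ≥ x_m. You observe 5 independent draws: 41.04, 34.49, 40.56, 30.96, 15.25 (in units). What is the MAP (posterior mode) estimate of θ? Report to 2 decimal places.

A Pareto(scale x_m, shape k) prior on the upper bound θ of Uniform(0, θ) is conjugate: posterior is Pareto(max(x_m, max xᵢ), k + n).
Sample maximum = 41.04; prior scale x_m = 24.3 → posterior scale = max = 41.04.
Posterior shape = 1.9 + 5 = 6.9.
The Pareto density is decreasing on [x_m, ∞), so the mode is x_m = 41.04.

41.04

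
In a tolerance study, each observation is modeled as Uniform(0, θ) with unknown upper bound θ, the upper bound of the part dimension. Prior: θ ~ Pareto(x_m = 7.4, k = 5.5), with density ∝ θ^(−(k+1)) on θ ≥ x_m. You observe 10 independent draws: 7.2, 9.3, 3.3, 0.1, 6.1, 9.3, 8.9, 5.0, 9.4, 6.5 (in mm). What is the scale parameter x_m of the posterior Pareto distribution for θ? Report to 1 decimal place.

A Pareto(scale x_m, shape k) prior on the upper bound θ of Uniform(0, θ) is conjugate: posterior is Pareto(max(x_m, max xᵢ), k + n).
Sample maximum = 9.4; prior scale x_m = 7.4 → posterior scale = max = 9.4.
Posterior shape = 5.5 + 10 = 15.5.
Posterior scale x_m = 9.4.

9.4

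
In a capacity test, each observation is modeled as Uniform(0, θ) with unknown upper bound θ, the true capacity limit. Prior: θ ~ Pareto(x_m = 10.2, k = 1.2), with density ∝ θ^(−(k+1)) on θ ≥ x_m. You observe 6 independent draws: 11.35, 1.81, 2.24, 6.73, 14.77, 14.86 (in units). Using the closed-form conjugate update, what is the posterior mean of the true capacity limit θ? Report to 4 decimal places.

A Pareto(scale x_m, shape k) prior on the upper bound θ of Uniform(0, θ) is conjugate: posterior is Pareto(max(x_m, max xᵢ), k + n).
Sample maximum = 14.86; prior scale x_m = 10.2 → posterior scale = max = 14.86.
Posterior shape = 1.2 + 6 = 7.2.
E[θ|data] = k·x_m/(k−1) = 7.2·14.86/6.2 = 17.2568.

17.2568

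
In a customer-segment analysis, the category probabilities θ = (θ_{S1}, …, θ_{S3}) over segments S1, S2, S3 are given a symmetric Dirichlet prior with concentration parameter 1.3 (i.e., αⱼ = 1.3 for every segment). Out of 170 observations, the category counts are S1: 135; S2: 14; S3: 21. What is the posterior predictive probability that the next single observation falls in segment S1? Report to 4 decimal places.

The Dirichlet prior is conjugate to the Multinomial likelihood: each posterior αⱼ = prior αⱼ + observed count nⱼ.
Posterior concentration: (136.3, 15.3, 22.3), total = 173.9.
P(next = S1 | data) = α_{S1}/Σα = 0.7838.

0.7838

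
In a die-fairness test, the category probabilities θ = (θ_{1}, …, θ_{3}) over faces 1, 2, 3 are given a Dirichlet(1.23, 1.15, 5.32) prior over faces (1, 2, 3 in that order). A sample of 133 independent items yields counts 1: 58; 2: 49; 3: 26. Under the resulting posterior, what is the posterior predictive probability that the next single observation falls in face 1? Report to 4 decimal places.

The Dirichlet prior is conjugate to the Multinomial likelihood: each posterior αⱼ = prior αⱼ + observed count nⱼ.
Posterior concentration: (59.23, 50.15, 31.32), total = 140.70.
P(next = 1 | data) = α_{1}/Σα = 0.4210.

0.4210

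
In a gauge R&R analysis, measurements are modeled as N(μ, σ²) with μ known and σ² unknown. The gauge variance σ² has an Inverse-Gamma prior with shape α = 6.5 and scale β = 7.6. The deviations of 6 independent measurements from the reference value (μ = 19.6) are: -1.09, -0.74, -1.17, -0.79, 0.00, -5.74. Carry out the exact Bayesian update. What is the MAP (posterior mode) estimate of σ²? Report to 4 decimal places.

2.4703

With known mean μ and an Inverse-Gamma(α, β) prior on σ², the Normal likelihood is conjugate: posterior is Inv-Gamma(α + n/2, β + Σ(xᵢ−μ)²/2).
Σ(xᵢ−μ)² = (-1.09)² + (-0.74)² + (-1.17)² + (-0.79)² + (0.00)² + (-5.74)² = 36.6763.
Posterior: Inv-Gamma(6.5 + 6/2, 7.6 + 36.6763/2) = Inv-Gamma(9.50, 25.93815).
Mode = β/(α+1) = 25.93815/10.50 = 2.4703.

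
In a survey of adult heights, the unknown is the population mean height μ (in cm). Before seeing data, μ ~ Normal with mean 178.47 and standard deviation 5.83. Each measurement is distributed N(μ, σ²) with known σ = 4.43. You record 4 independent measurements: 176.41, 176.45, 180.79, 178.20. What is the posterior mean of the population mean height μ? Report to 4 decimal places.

For Normal data with known variance σ², a Normal(μ₀, σ₀²) prior on μ is conjugate. Posterior precision = 1/σ₀² + n/σ²; posterior mean is the precision-weighted average of μ₀ and x̄.
Σxᵢ = 176.41 + 176.45 + 180.79 + 178.20 = 711.85, so n·x̄ = 711.85.
σ₀² = 5.83² = 33.9889, σ² = 4.43² = 19.6249; σ² + n·σ₀² = 19.6249 + 4·33.9889 = 155.5805.
Posterior mean = (μ₀/σ₀² + n·x̄/σ²)/(1/σ₀² + n/σ²) = (σ²·μ₀ + σ₀²·n·x̄)/(σ² + n·σ₀²) = (19.6249·178.47 + 33.9889·711.85)/155.5805 = 27697.454368/155.5805 = 178.0265.

178.0265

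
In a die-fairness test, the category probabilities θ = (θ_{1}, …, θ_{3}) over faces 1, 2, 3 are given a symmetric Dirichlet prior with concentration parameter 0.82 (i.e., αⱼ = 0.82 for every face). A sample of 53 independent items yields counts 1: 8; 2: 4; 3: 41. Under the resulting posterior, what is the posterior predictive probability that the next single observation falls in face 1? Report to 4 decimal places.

0.1590

The Dirichlet prior is conjugate to the Multinomial likelihood: each posterior αⱼ = prior αⱼ + observed count nⱼ.
Posterior concentration: (8.82, 4.82, 41.82), total = 55.46.
P(next = 1 | data) = α_{1}/Σα = 0.1590.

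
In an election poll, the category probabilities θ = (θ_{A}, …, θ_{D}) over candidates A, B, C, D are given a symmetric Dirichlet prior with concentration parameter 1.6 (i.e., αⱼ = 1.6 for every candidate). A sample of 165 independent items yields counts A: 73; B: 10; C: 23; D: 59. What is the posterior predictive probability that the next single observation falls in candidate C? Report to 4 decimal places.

0.1435

The Dirichlet prior is conjugate to the Multinomial likelihood: each posterior αⱼ = prior αⱼ + observed count nⱼ.
Posterior concentration: (74.6, 11.6, 24.6, 60.6), total = 171.4.
P(next = C | data) = α_{C}/Σα = 0.1435.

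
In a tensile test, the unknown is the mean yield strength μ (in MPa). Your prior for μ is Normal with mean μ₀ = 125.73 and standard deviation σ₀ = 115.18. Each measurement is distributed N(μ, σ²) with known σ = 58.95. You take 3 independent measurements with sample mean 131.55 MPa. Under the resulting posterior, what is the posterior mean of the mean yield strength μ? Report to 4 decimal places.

For Normal data with known variance σ², a Normal(μ₀, σ₀²) prior on μ is conjugate. Posterior precision = 1/σ₀² + n/σ²; posterior mean is the precision-weighted average of μ₀ and x̄.
n·x̄ = 3·131.55 = 394.65.
σ₀² = 115.18² = 13266.4324, σ² = 58.95² = 3475.1025; σ² + n·σ₀² = 3475.1025 + 3·13266.4324 = 43274.3997.
Posterior mean = (μ₀/σ₀² + n·x̄/σ²)/(1/σ₀² + n/σ²) = (σ²·μ₀ + σ₀²·n·x̄)/(σ² + n·σ₀²) = (3475.1025·125.73 + 13266.4324·394.65)/43274.3997 = 5672522.183985/43274.3997 = 131.0826.

131.0826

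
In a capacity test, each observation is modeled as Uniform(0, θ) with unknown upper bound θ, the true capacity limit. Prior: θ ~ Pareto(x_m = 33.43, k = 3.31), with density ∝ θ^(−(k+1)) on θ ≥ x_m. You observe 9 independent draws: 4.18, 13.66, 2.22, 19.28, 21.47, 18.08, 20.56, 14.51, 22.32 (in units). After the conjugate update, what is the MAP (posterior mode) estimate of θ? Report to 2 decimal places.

A Pareto(scale x_m, shape k) prior on the upper bound θ of Uniform(0, θ) is conjugate: posterior is Pareto(max(x_m, max xᵢ), k + n).
Sample maximum = 22.32; prior scale x_m = 33.43 → posterior scale = max = 33.43.
Posterior shape = 3.31 + 9 = 12.31.
The Pareto density is decreasing on [x_m, ∞), so the mode is x_m = 33.43.

33.43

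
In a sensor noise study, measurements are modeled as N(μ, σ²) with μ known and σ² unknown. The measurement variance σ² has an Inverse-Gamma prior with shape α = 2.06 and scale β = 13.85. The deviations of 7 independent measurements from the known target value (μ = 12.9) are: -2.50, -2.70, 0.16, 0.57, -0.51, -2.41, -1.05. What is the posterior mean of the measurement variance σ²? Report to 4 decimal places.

5.3466

With known mean μ and an Inverse-Gamma(α, β) prior on σ², the Normal likelihood is conjugate: posterior is Inv-Gamma(α + n/2, β + Σ(xᵢ−μ)²/2).
Σ(xᵢ−μ)² = (-2.50)² + (-2.70)² + (0.16)² + (0.57)² + (-0.51)² + (-2.41)² + (-1.05)² = 21.0612.
Posterior: Inv-Gamma(2.06 + 7/2, 13.85 + 21.0612/2) = Inv-Gamma(5.56, 24.38060).
E[σ²|data] = β/(α−1) = 24.38060/4.56 = 5.3466.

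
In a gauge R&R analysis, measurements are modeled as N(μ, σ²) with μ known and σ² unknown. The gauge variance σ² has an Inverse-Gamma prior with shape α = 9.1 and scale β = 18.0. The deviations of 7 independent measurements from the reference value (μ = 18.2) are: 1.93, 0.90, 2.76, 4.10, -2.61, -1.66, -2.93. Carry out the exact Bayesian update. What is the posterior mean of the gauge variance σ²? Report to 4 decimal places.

3.5825

With known mean μ and an Inverse-Gamma(α, β) prior on σ², the Normal likelihood is conjugate: posterior is Inv-Gamma(α + n/2, β + Σ(xᵢ−μ)²/2).
Σ(xᵢ−μ)² = (1.93)² + (0.90)² + (2.76)² + (4.10)² + (-2.61)² + (-1.66)² + (-2.93)² = 47.1151.
Posterior: Inv-Gamma(9.1 + 7/2, 18.0 + 47.1151/2) = Inv-Gamma(12.60, 41.55755).
E[σ²|data] = β/(α−1) = 41.55755/11.60 = 3.5825.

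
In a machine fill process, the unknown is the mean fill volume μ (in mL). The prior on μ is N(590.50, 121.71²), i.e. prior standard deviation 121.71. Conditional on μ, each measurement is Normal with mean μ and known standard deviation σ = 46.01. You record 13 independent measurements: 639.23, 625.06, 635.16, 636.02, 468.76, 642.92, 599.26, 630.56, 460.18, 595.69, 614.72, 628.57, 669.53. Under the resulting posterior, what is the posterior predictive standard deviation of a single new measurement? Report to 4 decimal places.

For Normal data with known variance σ², a Normal(μ₀, σ₀²) prior on μ is conjugate. Posterior precision = 1/σ₀² + n/σ²; posterior mean is the precision-weighted average of μ₀ and x̄.
σ₀² = 121.71² = 14813.3241, σ² = 46.01² = 2116.9201; σ² + n·σ₀² = 2116.9201 + 13·14813.3241 = 194690.1334.
Posterior precision = 1/σ₀² + n/σ² = 1/14813.3241 + 13/2116.9201 = (σ² + n·σ₀²)/(σ₀²σ²) = 194690.1334/(14813.3241·2116.9201); posterior variance σₙ² = σ₀²σ²/(σ² + n·σ₀²) = 14813.3241·2116.9201/194690.1334 = 161.069403.
Predictive variance for one new observation = σₙ² + σ² = 14813.3241·2116.9201/194690.1334 + 2116.9201 = σ²·(σ₀² + 194690.1334)/194690.1334 = 2116.9201·209503.4575/194690.1334 = 2277.989503; SD = √(2116.9201·209503.4575/194690.1334) = 47.7283.

47.7283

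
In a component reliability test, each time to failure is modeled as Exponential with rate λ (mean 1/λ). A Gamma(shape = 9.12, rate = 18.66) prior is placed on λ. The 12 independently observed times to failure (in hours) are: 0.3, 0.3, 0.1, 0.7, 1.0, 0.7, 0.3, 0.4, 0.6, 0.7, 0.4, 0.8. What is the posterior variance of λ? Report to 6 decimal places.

0.033900

With a Gamma(shape α, rate β) prior on the exponential rate λ, the posterior after n observations with total T = Σxᵢ is Gamma(α+n, β+T).
Sum of observations T = 6.3 hours; n = 12.
Posterior: Gamma(9.12+12, 18.66+6.3) = Gamma(21.12, 24.96).
Var = α/β² = 0.033900.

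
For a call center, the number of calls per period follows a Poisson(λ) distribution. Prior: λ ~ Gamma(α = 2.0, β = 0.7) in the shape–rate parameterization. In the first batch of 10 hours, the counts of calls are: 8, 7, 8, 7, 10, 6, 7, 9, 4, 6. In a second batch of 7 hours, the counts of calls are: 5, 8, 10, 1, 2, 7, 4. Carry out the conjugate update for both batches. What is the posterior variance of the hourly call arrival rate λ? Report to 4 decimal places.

With a Gamma(shape α, rate β) prior, the Poisson likelihood is conjugate: the posterior is Gamma(α + ΣXᵢ, β + n).
Batch 1: sum of counts S = 72 over n = 10 hours.
After batch 1: Gamma(α+S, β+n) = Gamma(2.0+72, 0.7+10) = Gamma(74.0, 10.7).
Batch 2: sum of counts S = 37 over n = 7 hours.
After batch 2: Gamma(α+S, β+n) = Gamma(74.0+37, 10.7+7) = Gamma(111.0, 17.7).
Var = α/β² = 111.0/17.7² = 0.3543.

0.3543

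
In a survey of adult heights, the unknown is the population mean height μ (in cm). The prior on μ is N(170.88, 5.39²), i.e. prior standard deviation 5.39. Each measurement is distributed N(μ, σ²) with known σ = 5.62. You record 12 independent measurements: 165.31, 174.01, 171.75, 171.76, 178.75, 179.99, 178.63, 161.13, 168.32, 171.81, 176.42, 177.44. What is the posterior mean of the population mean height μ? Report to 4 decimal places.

For Normal data with known variance σ², a Normal(μ₀, σ₀²) prior on μ is conjugate. Posterior precision = 1/σ₀² + n/σ²; posterior mean is the precision-weighted average of μ₀ and x̄.
Σxᵢ = 165.31 + 174.01 + 171.75 + 171.76 + 178.75 + 179.99 + 178.63 + 161.13 + 168.32 + 171.81 + 176.42 + 177.44 = 2075.32, so n·x̄ = 2075.32.
σ₀² = 5.39² = 29.0521, σ² = 5.62² = 31.5844; σ² + n·σ₀² = 31.5844 + 12·29.0521 = 380.2096.
Posterior mean = (μ₀/σ₀² + n·x̄/σ²)/(1/σ₀² + n/σ²) = (σ²·μ₀ + σ₀²·n·x̄)/(σ² + n·σ₀²) = (31.5844·170.88 + 29.0521·2075.32)/380.2096 = 65689.546444/380.2096 = 172.7719.

172.7719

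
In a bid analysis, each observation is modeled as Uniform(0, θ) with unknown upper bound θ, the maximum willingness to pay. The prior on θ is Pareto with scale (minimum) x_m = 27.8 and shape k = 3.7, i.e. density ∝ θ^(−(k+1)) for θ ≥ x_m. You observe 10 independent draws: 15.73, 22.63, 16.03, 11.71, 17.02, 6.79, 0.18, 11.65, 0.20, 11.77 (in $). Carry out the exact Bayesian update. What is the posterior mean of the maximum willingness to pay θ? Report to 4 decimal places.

29.9890

A Pareto(scale x_m, shape k) prior on the upper bound θ of Uniform(0, θ) is conjugate: posterior is Pareto(max(x_m, max xᵢ), k + n).
Sample maximum = 22.63; prior scale x_m = 27.8 → posterior scale = max = 27.80.
Posterior shape = 3.7 + 10 = 13.7.
E[θ|data] = k·x_m/(k−1) = 13.7·27.80/12.7 = 29.9890.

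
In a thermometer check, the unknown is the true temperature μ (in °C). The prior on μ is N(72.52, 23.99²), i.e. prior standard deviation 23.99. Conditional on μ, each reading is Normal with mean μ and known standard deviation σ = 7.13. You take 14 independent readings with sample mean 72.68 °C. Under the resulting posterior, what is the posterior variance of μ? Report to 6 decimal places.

3.608440

For Normal data with known variance σ², a Normal(μ₀, σ₀²) prior on μ is conjugate. Posterior precision = 1/σ₀² + n/σ²; posterior mean is the precision-weighted average of μ₀ and x̄.
σ₀² = 23.99² = 575.5201, σ² = 7.13² = 50.8369; σ² + n·σ₀² = 50.8369 + 14·575.5201 = 8108.1183.
Posterior precision = 1/σ₀² + n/σ² = 1/575.5201 + 14/50.8369 = (σ² + n·σ₀²)/(σ₀²σ²) = 8108.1183/(575.5201·50.8369); posterior variance σₙ² = σ₀²σ²/(σ² + n·σ₀²) = 575.5201·50.8369/8108.1183 = 3.608440.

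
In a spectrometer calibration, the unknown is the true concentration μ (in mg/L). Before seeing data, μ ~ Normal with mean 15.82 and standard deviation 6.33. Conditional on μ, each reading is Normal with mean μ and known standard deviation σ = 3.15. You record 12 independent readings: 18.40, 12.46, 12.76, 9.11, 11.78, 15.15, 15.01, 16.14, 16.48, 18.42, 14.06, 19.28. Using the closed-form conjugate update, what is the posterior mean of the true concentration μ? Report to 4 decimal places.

14.9390

For Normal data with known variance σ², a Normal(μ₀, σ₀²) prior on μ is conjugate. Posterior precision = 1/σ₀² + n/σ²; posterior mean is the precision-weighted average of μ₀ and x̄.
Σxᵢ = 18.40 + 12.46 + 12.76 + 9.11 + 11.78 + 15.15 + 15.01 + 16.14 + 16.48 + 18.42 + 14.06 + 19.28 = 179.05, so n·x̄ = 179.05.
σ₀² = 6.33² = 40.0689, σ² = 3.15² = 9.9225; σ² + n·σ₀² = 9.9225 + 12·40.0689 = 490.7493.
Posterior mean = (μ₀/σ₀² + n·x̄/σ²)/(1/σ₀² + n/σ²) = (σ²·μ₀ + σ₀²·n·x̄)/(σ² + n·σ₀²) = (9.9225·15.82 + 40.0689·179.05)/490.7493 = 7331.310495/490.7493 = 14.9390.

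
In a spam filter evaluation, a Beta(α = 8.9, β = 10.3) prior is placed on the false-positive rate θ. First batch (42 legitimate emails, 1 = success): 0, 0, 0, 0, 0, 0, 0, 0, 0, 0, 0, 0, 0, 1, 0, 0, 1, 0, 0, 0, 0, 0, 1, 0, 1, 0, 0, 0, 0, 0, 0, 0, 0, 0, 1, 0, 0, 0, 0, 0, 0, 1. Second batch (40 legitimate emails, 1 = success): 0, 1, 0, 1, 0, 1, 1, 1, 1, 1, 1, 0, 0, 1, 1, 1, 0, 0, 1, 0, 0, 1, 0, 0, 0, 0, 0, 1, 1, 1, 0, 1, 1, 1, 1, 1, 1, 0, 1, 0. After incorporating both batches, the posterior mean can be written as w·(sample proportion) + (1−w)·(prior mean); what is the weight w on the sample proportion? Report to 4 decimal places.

The Beta prior is conjugate to a Binomial/Bernoulli likelihood; the update adds successes to α and failures to β.
Total number of legitimate emails: n = 42 + 40 = 82.
Posterior mean = (α₀+k)/(α₀+β₀+n) = [n/(α₀+β₀+n)]·(k/n) + [(α₀+β₀)/(α₀+β₀+n)]·α₀/(α₀+β₀), so only n and the prior enter the weight.
The weight on the data is w = n/(α₀+β₀+n) = 82/(8.9+10.3+82) = 82/101.2 = 0.8103.

0.8103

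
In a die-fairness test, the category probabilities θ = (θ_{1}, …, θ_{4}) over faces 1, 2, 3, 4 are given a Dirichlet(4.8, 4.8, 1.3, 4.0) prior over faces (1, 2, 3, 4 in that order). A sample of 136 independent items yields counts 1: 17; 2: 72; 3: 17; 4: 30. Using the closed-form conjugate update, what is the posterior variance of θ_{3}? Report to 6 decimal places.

0.000702

The Dirichlet prior is conjugate to the Multinomial likelihood: each posterior αⱼ = prior αⱼ + observed count nⱼ.
Posterior concentration: (21.8, 76.8, 18.3, 34.0), total = 150.9.
Var[θ_j] = α_j(Σα−α_j)/((Σα)²(Σα+1)) = 18.3·132.6/(150.9²·151.9) = 0.000702.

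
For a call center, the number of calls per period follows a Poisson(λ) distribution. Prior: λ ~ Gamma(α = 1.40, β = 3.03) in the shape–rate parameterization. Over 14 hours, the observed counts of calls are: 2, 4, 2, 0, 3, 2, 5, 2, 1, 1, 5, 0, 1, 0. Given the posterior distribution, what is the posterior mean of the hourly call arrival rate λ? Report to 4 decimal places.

With a Gamma(shape α, rate β) prior, the Poisson likelihood is conjugate: the posterior is Gamma(α + ΣXᵢ, β + n).
Sum of counts S = 28 over n = 14 hours.
Posterior: Gamma(α+S, β+n) = Gamma(1.40+28, 3.03+14) = Gamma(29.40, 17.03).
Posterior mean = α/β = 29.40/17.03 = 1.7264.

1.7264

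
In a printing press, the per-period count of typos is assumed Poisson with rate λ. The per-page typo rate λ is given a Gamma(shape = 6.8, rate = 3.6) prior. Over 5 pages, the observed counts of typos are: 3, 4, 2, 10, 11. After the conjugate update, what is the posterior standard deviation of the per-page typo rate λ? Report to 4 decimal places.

0.7054

With a Gamma(shape α, rate β) prior, the Poisson likelihood is conjugate: the posterior is Gamma(α + ΣXᵢ, β + n).
Sum of counts S = 30 over n = 5 pages.
Posterior: Gamma(α+S, β+n) = Gamma(6.8+30, 3.6+5) = Gamma(36.8, 8.6).
SD = √α/β = √36.8/8.6 = 0.7054.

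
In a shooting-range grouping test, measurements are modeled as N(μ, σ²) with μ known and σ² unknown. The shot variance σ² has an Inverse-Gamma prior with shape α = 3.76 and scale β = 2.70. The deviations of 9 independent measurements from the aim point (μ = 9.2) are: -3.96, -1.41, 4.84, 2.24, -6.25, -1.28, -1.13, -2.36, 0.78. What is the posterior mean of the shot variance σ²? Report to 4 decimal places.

With known mean μ and an Inverse-Gamma(α, β) prior on σ², the Normal likelihood is conjugate: posterior is Inv-Gamma(α + n/2, β + Σ(xᵢ−μ)²/2).
Σ(xᵢ−μ)² = (-3.96)² + (-1.41)² + (4.84)² + (2.24)² + (-6.25)² + (-1.28)² + (-1.13)² + (-2.36)² + (0.78)² = 94.2687.
Posterior: Inv-Gamma(3.76 + 9/2, 2.70 + 94.2687/2) = Inv-Gamma(8.26, 49.83435).
E[σ²|data] = β/(α−1) = 49.83435/7.26 = 6.8642.

6.8642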